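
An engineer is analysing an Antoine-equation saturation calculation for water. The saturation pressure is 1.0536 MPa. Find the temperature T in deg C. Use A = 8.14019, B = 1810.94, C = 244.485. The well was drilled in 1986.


T = B / (A - log10(P_sat * 760 / 0.101325)) - C
T = 1810.94 / (8.14019 - log10(1.0536 * 760 / 0.101325)) - 244.485
T = 182.38 deg C


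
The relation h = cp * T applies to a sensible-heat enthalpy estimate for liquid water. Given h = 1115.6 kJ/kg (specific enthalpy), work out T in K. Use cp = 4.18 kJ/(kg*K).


T = h / cp
T = 1115.6 / 4.18
T = 266.8900 deg C
Convert to K: 266.8900 + 273.15 = 540.04 K
T = 540.04 K


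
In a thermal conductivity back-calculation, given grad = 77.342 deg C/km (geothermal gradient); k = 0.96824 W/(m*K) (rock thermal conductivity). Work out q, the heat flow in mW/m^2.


q = k * grad / 1000
q = 0.96824 * 77.342 / 1000
q = 0.07488562 W/m^2
Convert: 0.07488562 W/m^2 * 1000.0 = 74.886 mW/m^2
q = 74.886 mW/m^2


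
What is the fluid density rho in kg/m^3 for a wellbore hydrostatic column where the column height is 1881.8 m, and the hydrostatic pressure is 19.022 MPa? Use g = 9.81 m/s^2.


rho = P * 1e6 / (g * h)
rho = 19.022 * 1e6 / (9.81 * 1881.8)
rho = 1030.4 kg/m^3


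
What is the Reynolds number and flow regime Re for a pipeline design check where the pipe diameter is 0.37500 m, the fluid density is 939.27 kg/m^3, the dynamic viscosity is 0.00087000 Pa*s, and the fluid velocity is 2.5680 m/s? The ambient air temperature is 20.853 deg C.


Step 1: Re = rho*vel*D/mu = 939.27*2.568*0.375/0.00087 = 1.0397e+06
Step 2: Re = 1.0397e+06 > 4000, so flow is turbulent.
Re = 1.0397e+06 (turbulent)


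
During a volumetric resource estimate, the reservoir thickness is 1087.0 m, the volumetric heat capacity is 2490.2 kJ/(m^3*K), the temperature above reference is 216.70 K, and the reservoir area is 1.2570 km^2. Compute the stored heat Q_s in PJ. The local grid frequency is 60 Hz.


Step 1: Vr = A*1e6*hr = 1.257*1e6*1087.0 = 1.366359e+09 m^3
Step 2: Q_s = Vr*rhoc*dT/1e12 = 1.366359e+09*2490.2*216.7/1e12 = 737.32 PJ
Q_s = 737.32 PJ


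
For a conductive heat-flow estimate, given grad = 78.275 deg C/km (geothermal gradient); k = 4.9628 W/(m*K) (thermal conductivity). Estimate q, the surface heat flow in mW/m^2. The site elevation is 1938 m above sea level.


q = k * grad / 1000
q = 4.9628 * 78.275 / 1000
q = 0.3884632 W/m^2
Convert: 0.3884632 W/m^2 * 1000.0 = 388.46 mW/m^2
q = 388.46 mW/m^2


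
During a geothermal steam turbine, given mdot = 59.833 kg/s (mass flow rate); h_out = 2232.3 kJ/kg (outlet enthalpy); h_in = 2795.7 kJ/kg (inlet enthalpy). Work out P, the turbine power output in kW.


P = mdot * (h_in - h_out) / 1000
P = 59.833 * (2795.7 - 2232.3) / 1000
P = 33.70991 MW
Convert: 33.70991 MW * 1000.0 = 33710 kW
P = 33710 kW


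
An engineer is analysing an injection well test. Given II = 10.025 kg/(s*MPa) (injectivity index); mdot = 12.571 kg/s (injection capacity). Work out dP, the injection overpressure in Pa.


dP = mdot * 1000 / II
dP = 12.571 * 1000 / 10.025
dP = 1253.965 kPa
Convert: 1253.965 kPa * 1000.0 = 1.2540e+06 Pa
dP = 1.2540e+06 Pa


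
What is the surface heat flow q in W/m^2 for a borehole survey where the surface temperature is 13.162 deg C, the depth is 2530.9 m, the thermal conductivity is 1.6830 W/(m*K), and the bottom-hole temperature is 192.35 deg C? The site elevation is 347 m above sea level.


Step 1: grad = (T_d - T_surf)/d * 1000 = (192.35 - 13.162)/2530.9 * 1000 = 70.80011 deg C/km
Step 2: q = k * grad / 1000 = 1.683 * 70.80011 / 1000 = 0.11916 W/m^2
q = 0.11916 W/m^2


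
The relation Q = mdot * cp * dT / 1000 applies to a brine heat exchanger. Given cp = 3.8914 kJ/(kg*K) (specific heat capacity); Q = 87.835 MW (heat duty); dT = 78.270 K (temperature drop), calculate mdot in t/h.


mdot = Q * 1000 / (cp * dT)
mdot = 87.835 * 1000 / (3.8914 * 78.270)
mdot = 288.3808 kg/s
Convert: 288.3808 kg/s * 3.6 = 1038.2 t/h
mdot = 1038.2 t/h


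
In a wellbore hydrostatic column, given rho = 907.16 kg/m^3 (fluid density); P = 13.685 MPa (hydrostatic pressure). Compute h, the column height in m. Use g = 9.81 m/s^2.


h = P * 1e6 / (g * rho)
h = 13.685 * 1e6 / (9.81 * 907.16)
h = 1537.8 m


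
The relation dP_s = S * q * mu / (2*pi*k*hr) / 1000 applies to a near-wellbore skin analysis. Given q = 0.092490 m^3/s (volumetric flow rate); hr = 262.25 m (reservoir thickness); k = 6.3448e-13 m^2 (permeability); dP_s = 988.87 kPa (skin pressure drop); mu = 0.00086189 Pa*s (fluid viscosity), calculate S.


S = dP_s * 1000 * 2*pi*k*hr / (q*mu)
S = 988.87 * 1000 * 2*pi*6.3448e-13*262.25 / (0.092490*0.00086189)
S = 12.969


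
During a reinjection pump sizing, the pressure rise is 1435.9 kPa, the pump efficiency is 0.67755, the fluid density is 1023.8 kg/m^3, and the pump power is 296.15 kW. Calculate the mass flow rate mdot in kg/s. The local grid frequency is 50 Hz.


mdot = P_pump * rho * eta / dP
mdot = 296.15 * 1023.8 * 0.67755 / 1435.9
mdot = 143.07 kg/s


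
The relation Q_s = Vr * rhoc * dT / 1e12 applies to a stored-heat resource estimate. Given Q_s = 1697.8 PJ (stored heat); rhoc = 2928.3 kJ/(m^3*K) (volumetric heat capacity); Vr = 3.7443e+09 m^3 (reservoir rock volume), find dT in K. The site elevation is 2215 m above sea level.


dT = Q_s * 1e12 / (Vr * rhoc)
dT = 1697.8 * 1e12 / (3.7443e+09 * 2928.3)
dT = 154.85 K


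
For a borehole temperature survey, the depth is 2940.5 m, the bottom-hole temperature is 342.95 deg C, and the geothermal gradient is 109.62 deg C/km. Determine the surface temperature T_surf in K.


T_surf = T_d - grad * d / 1000
T_surf = 342.95 - 109.62 * 2940.5 / 1000
T_surf = 20.61239 deg C
Convert to K: 20.61239 + 273.15 = 293.76 K
T_surf = 293.76 K


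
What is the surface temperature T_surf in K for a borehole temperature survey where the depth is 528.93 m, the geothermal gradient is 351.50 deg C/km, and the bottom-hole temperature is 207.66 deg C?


T_surf = T_d - grad * d / 1000
T_surf = 207.66 - 351.50 * 528.93 / 1000
T_surf = 21.74111 deg C
Convert to K: 21.74111 + 273.15 = 294.89 K
T_surf = 294.89 K


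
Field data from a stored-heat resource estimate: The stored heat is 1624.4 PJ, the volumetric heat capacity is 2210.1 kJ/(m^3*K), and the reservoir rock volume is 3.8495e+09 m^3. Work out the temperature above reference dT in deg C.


dT = Q_s * 1e12 / (Vr * rhoc)
dT = 1624.4 * 1e12 / (3.8495e+09 * 2210.1)
dT = 190.9311 K
Convert (temperature difference, 1 K = 1 deg C): 190.9311 K = 190.9311 deg C
dT = 190.93 deg C


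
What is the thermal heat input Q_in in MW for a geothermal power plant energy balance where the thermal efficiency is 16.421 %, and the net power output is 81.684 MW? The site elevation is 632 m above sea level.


Q_in = W_net / (eta / 100)
Q_in = 81.684 / (16.421 / 100)
Q_in = 497.44 MW


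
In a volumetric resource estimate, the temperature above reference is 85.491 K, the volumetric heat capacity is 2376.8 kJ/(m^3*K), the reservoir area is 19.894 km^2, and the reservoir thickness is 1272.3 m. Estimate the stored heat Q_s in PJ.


Step 1: Vr = A*1e6*hr = 19.894*1e6*1272.3 = 2.531114e+10 m^3
Step 2: Q_s = Vr*rhoc*dT/1e12 = 2.531114e+10*2376.8*85.491/1e12 = 5143.1 PJ
Q_s = 5143.1 PJ


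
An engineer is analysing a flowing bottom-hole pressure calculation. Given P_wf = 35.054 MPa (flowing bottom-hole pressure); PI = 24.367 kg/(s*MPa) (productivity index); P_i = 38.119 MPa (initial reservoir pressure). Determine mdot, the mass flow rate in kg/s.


mdot = (P_i - P_wf) * PI
mdot = (38.119 - 35.054) * 24.367
mdot = 74.685 kg/s


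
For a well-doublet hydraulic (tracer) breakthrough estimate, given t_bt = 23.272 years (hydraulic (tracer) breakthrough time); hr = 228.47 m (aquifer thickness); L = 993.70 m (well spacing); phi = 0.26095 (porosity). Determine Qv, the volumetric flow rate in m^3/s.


Qv = pi*hr*phi*L^2 / (3*t_bt*365.25*86400)
Qv = pi*228.47*0.26095*993.70^2 / (3*23.272*365.25*86400)
Qv = 0.083944 m^3/s


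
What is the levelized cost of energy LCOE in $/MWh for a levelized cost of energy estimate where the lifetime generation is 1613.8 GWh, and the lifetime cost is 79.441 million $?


LCOE = C_tot / E_tot * 100
LCOE = 79.441 / 1613.8 * 100
LCOE = 4.922605 cents/kWh
Convert: 4.922605 cents/kWh * 10.0 = 49.226 $/MWh
LCOE = 49.226 $/MWh


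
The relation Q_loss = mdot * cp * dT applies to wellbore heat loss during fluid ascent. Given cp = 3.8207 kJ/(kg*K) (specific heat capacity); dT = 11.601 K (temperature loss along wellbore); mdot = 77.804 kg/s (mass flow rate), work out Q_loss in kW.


Q_loss = mdot * cp * dT
Q_loss = 77.804 * 3.8207 * 11.601
Q_loss = 3448.6 kW


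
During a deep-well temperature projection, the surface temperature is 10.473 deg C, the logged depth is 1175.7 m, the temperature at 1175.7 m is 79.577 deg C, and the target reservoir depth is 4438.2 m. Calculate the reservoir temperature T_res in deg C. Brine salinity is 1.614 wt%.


Step 1: grad = (T_d1 - T_surf)/d1 * 1000 = (79.577 - 10.473)/1175.7 * 1000 = 58.77690 deg C/km
Step 2: T_res = T_surf + grad*d2/1000 = 10.473 + 58.77690*4438.2/1000 = 271.34 deg C
T_res = 271.34 deg C


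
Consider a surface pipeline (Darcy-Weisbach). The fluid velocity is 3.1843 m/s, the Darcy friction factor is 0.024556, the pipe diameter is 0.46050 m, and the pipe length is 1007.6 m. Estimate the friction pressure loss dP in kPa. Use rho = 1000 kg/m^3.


dP = f * (L/D) * (rho*vel^2/2) / 1000
dP = 0.024556 * (1007.6/0.46050) * (1000*3.1843^2/2) / 1000
dP = 272.40 kPa


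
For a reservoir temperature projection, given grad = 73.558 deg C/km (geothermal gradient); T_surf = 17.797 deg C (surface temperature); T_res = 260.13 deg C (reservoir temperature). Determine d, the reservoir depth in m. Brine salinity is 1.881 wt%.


d = (T_res - T_surf) / grad * 1000
d = (260.13 - 17.797) / 73.558 * 1000
d = 3294.4 m


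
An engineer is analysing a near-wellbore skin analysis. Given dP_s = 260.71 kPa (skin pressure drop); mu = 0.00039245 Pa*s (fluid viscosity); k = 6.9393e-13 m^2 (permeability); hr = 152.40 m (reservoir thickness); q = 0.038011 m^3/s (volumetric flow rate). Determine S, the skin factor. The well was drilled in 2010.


S = dP_s * 1000 * 2*pi*k*hr / (q*mu)
S = 260.71 * 1000 * 2*pi*6.9393e-13*152.40 / (0.038011*0.00039245)
S = 11.613


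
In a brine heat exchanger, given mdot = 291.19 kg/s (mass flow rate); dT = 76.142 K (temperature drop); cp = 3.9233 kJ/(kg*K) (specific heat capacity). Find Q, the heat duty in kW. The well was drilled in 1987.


Q = mdot * cp * dT / 1000
Q = 291.19 * 3.9233 * 76.142 / 1000
Q = 86.98658 MW
Convert: 86.98658 MW * 1000.0 = 86987 kW
Q = 86987 kW


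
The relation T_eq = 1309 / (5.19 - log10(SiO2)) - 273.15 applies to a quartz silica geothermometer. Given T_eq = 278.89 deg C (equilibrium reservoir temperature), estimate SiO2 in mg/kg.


SiO2 = 10^(5.19 - 1309/(T_eq + 273.15))
SiO2 = 10^(5.19 - 1309/(278.89 + 273.15))
SiO2 = 658.86 mg/kg


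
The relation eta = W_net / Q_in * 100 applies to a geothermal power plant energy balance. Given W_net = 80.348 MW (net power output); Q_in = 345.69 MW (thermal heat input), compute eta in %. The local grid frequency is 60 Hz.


eta = W_net / Q_in * 100
eta = 80.348 / 345.69 * 100
eta = 23.243 %


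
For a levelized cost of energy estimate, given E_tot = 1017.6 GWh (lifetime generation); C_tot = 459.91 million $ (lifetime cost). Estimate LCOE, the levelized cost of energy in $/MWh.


LCOE = C_tot / E_tot * 100
LCOE = 459.91 / 1017.6 * 100
LCOE = 45.19556 cents/kWh
Convert: 45.19556 cents/kWh * 10.0 = 451.96 $/MWh
LCOE = 451.96 $/MWh


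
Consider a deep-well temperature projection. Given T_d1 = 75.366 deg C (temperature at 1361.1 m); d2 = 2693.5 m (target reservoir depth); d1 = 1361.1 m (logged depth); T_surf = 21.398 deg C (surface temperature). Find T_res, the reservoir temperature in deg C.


Step 1: grad = (T_d1 - T_surf)/d1 * 1000 = (75.366 - 21.398)/1361.1 * 1000 = 39.65028 deg C/km
Step 2: T_res = T_surf + grad*d2/1000 = 21.398 + 39.65028*2693.5/1000 = 128.20 deg C
T_res = 128.20 deg C


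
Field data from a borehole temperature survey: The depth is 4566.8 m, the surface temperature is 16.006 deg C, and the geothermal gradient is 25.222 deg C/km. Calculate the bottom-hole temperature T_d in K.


T_d = T_surf + grad * d / 1000
T_d = 16.006 + 25.222 * 4566.8 / 1000
T_d = 131.1898 deg C
Convert to K: 131.1898 + 273.15 = 404.34 K
T_d = 404.34 K


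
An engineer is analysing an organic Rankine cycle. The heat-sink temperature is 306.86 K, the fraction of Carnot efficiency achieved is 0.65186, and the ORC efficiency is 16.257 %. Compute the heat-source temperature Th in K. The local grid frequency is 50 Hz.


Th = Tc / (1 - (eta_orc/100)/f)
Th = 306.86 / (1 - (16.257/100)/0.65186)
Th = 408.82 K


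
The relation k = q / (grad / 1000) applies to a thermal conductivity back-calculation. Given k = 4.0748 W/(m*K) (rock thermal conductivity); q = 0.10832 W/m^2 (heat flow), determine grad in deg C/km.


grad = q / k * 1000
grad = 0.10832 / 4.0748 * 1000
grad = 26.583 deg C/km


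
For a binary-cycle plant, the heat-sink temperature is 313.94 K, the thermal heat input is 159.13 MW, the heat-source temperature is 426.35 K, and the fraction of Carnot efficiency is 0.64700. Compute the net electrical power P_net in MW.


Step 1: eta = (1 - Tc/Th)*f = (1 - 313.94/426.35)*0.647 = 0.1705858
Step 2: P_net = eta * Q_in = 0.1705858 * 159.13 = 27.145 MW
P_net = 27.145 MW


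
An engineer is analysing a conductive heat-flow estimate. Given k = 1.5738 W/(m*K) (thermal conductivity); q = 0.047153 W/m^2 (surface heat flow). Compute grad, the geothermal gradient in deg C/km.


grad = q * 1000 / k
grad = 0.047153 * 1000 / 1.5738
grad = 29.961 deg C/km


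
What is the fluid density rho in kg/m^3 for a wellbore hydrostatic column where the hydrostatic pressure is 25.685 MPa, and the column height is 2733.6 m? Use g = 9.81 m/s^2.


rho = P * 1e6 / (g * h)
rho = 25.685 * 1e6 / (9.81 * 2733.6)
rho = 957.80 kg/m^3


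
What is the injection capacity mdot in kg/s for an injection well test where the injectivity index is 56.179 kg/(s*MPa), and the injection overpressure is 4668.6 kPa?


mdot = II * dP / 1000
mdot = 56.179 * 4668.6 / 1000
mdot = 262.28 kg/s


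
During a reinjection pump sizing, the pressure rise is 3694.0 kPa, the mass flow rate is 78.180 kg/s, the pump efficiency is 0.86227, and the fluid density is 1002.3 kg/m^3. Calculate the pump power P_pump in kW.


P_pump = mdot * dP / (rho * eta)
P_pump = 78.180 * 3694.0 / (1002.3 * 0.86227)
P_pump = 334.16 kW


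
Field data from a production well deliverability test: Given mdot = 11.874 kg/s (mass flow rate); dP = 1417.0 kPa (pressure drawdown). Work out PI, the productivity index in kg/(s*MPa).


PI = mdot * 1000 / dP
PI = 11.874 * 1000 / 1417.0
PI = 8.3797 kg/(s*MPa)


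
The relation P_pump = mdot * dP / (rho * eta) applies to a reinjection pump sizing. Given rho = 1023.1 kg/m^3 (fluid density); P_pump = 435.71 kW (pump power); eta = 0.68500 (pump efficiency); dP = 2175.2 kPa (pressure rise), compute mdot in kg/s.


mdot = P_pump * rho * eta / dP
mdot = 435.71 * 1023.1 * 0.68500 / 2175.2
mdot = 140.38 kg/s


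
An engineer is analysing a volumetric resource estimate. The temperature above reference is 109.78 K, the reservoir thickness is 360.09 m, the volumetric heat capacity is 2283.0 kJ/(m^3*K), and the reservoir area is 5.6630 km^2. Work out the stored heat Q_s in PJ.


Step 1: Vr = A*1e6*hr = 5.663*1e6*360.09 = 2.039190e+09 m^3
Step 2: Q_s = Vr*rhoc*dT/1e12 = 2.039190e+09*2283.0*109.78/1e12 = 511.08 PJ
Q_s = 511.08 PJ


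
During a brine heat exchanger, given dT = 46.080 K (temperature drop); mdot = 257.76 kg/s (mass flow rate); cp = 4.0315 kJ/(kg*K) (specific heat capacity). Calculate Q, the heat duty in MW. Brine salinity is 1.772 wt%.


Q = mdot * cp * dT / 1000
Q = 257.76 * 4.0315 * 46.080 / 1000
Q = 47.884 MW


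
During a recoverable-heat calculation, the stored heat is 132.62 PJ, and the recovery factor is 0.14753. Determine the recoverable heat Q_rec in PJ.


Q_rec = Q_s * RF
Q_rec = 132.62 * 0.14753
Q_rec = 19.565 PJ


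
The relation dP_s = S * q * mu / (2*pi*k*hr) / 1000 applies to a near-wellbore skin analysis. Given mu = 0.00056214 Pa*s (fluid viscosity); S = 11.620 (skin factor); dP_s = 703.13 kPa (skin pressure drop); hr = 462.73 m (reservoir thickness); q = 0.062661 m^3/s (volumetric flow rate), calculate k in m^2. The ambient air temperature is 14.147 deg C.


k = S*q*mu / (2*pi*dP_s*1000*hr)
k = 11.620*0.062661*0.00056214 / (2*pi*703.13*1000*462.73)
k = 2.0022e-13 m^2


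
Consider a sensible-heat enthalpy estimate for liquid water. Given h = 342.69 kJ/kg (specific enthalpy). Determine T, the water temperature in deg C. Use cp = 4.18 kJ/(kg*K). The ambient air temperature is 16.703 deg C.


T = h / cp
T = 342.69 / 4.18
T = 81.983 deg C


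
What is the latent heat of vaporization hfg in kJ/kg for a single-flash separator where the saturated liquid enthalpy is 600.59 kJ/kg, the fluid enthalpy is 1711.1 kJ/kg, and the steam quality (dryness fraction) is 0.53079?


hfg = (h - hf) / x
hfg = (1711.1 - 600.59) / 0.53079
hfg = 2092.2 kJ/kg


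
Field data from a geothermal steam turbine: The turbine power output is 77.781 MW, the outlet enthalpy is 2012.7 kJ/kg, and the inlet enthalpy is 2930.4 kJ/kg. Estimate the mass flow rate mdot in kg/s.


mdot = P * 1000 / (h_in - h_out)
mdot = 77.781 * 1000 / (2930.4 - 2012.7)
mdot = 84.756 kg/s


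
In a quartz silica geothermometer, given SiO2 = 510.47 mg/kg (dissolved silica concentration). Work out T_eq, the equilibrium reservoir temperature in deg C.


T_eq = 1309 / (5.19 - log10(SiO2)) - 273.15
T_eq = 1309 / (5.19 - log10(510.47)) - 273.15
T_eq = 254.24 deg C


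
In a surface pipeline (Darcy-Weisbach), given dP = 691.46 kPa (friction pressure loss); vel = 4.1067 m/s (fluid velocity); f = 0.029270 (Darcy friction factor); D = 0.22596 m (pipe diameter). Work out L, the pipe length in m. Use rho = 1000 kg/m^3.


L = dP*1000*D / (f*rho*vel^2/2)
L = 691.46*1000*0.22596 / (0.029270*1000*4.1067^2/2)
L = 633.02 m


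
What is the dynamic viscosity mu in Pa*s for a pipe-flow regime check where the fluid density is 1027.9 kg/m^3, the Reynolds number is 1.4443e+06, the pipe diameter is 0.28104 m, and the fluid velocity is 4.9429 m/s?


mu = rho * vel * D / Re
mu = 1027.9 * 4.9429 * 0.28104 / 1.4443e+06
mu = 0.00098865 Pa*s


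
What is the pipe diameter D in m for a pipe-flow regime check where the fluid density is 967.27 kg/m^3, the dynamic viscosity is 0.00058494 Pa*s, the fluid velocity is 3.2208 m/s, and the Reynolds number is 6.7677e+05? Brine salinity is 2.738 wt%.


D = Re * mu / (rho * vel)
D = 6.7677e+05 * 0.00058494 / (967.27 * 3.2208)
D = 0.12707 m


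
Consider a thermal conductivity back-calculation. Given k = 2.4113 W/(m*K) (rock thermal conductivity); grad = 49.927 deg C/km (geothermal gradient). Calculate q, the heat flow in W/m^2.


q = k * grad / 1000
q = 2.4113 * 49.927 / 1000
q = 0.12039 W/m^2


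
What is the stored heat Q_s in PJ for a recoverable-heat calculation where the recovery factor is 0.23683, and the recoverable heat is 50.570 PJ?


Q_s = Q_rec / RF
Q_s = 50.570 / 0.23683
Q_s = 213.53 PJ


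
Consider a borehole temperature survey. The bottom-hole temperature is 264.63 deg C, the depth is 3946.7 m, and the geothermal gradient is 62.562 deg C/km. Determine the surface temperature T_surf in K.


T_surf = T_d - grad * d / 1000
T_surf = 264.63 - 62.562 * 3946.7 / 1000
T_surf = 17.71655 deg C
Convert to K: 17.71655 + 273.15 = 290.87 K
T_surf = 290.87 K


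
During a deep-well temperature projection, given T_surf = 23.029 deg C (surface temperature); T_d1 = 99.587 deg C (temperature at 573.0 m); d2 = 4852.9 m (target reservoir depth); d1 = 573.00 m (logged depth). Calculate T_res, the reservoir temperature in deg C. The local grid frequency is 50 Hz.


Step 1: grad = (T_d1 - T_surf)/d1 * 1000 = (99.587 - 23.029)/573.0 * 1000 = 133.6091 deg C/km
Step 2: T_res = T_surf + grad*d2/1000 = 23.029 + 133.6091*4852.9/1000 = 671.42 deg C
T_res = 671.42 deg C


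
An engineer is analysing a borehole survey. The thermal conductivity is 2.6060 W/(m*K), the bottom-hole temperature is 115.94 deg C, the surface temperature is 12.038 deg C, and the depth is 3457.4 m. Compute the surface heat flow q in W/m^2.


Step 1: grad = (T_d - T_surf)/d * 1000 = (115.94 - 12.038)/3457.4 * 1000 = 30.05206 deg C/km
Step 2: q = k * grad / 1000 = 2.606 * 30.05206 / 1000 = 0.078316 W/m^2
q = 0.078316 W/m^2


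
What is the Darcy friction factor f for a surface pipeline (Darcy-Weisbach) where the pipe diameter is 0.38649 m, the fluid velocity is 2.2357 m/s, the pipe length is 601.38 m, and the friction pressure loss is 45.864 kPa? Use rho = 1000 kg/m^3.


f = dP*1000 / ((L/D)*(rho*vel^2/2))
f = 45.864*1000 / ((601.38/0.38649)*(1000*2.2357^2/2))
f = 0.011794


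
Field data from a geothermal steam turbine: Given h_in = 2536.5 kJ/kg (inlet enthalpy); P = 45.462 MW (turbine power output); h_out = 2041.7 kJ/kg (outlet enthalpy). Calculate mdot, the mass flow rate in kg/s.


mdot = P * 1000 / (h_in - h_out)
mdot = 45.462 * 1000 / (2536.5 - 2041.7)
mdot = 91.880 kg/s


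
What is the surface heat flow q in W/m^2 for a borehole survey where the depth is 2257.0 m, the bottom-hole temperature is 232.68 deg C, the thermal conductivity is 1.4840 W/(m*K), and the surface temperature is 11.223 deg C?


Step 1: grad = (T_d - T_surf)/d * 1000 = (232.68 - 11.223)/2257.0 * 1000 = 98.12007 deg C/km
Step 2: q = k * grad / 1000 = 1.484 * 98.12007 / 1000 = 0.14561 W/m^2
q = 0.14561 W/m^2


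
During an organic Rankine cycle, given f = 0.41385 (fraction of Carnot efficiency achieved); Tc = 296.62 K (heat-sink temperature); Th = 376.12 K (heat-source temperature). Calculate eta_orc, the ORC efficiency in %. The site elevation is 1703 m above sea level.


eta_orc = (1 - Tc/Th) * f * 100
eta_orc = (1 - 296.62/376.12) * 0.41385 * 100
eta_orc = 8.7475 %


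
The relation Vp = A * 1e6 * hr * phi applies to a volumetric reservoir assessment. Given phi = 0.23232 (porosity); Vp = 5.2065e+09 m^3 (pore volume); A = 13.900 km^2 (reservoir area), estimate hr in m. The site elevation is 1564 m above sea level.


hr = Vp / (A * 1e6 * phi)
hr = 5.2065e+09 / (13.900 * 1e6 * 0.23232)
hr = 1612.3 m


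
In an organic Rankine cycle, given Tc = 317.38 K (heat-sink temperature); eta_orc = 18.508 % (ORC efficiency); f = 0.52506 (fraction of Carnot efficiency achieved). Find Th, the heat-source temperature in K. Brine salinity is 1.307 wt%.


Th = Tc / (1 - (eta_orc/100)/f)
Th = 317.38 / (1 - (18.508/100)/0.52506)
Th = 490.16 K


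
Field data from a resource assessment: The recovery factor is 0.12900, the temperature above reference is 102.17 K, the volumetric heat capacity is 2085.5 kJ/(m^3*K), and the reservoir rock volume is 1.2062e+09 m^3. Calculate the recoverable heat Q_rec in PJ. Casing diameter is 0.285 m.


Step 1: Q_s = Vr*rhoc*dT/1e12 = 1.2062e+09*2085.5*102.17/1e12 = 257.0117 PJ
Step 2: Q_rec = Q_s * RF = 257.0117 * 0.129 = 33.155 PJ
Q_rec = 33.155 PJ


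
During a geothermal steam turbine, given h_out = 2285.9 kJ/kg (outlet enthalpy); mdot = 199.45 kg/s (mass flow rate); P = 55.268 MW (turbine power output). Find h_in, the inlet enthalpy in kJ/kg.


h_in = h_out + P * 1000 / mdot
h_in = 2285.9 + 55.268 * 1000 / 199.45
h_in = 2563.0 kJ/kg


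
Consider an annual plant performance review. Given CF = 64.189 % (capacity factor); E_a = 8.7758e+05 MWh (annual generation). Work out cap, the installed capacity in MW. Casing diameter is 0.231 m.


cap = E_a / (CF/100 * 8760)
cap = 8.7758e+05 / (64.189/100 * 8760)
cap = 156.07 MW


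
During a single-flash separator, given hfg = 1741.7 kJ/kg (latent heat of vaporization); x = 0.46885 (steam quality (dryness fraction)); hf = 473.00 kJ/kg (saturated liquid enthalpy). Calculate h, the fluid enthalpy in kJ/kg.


h = hf + x * hfg
h = 473.00 + 0.46885 * 1741.7
h = 1289.6 kJ/kg


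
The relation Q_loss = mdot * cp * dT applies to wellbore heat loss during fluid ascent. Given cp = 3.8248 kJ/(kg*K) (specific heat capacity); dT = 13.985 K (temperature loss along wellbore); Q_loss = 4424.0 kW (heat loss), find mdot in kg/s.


mdot = Q_loss / (cp * dT)
mdot = 4424.0 / (3.8248 * 13.985)
mdot = 82.707 kg/s


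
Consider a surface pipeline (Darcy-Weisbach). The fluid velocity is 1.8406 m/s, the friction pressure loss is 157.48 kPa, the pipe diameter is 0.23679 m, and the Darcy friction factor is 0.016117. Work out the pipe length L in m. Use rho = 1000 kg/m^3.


L = dP*1000*D / (f*rho*vel^2/2)
L = 157.48*1000*0.23679 / (0.016117*1000*1.8406^2/2)
L = 1365.9 m


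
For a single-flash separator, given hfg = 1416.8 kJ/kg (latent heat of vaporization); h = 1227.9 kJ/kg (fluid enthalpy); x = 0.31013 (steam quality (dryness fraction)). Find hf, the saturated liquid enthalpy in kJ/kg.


hf = h - x * hfg
hf = 1227.9 - 0.31013 * 1416.8
hf = 788.51 kJ/kg


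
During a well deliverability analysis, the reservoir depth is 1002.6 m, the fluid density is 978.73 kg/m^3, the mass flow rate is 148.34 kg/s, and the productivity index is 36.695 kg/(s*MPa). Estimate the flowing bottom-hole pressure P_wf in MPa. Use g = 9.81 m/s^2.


Step 1: P_i = rho*g*h/1e6 = 978.73*9.81*1002.6/1e6 = 9.626305 MPa
Step 2: P_wf = P_i - mdot/PI = 9.626305 - 148.34/36.695 = 5.5838 MPa
P_wf = 5.5838 MPa


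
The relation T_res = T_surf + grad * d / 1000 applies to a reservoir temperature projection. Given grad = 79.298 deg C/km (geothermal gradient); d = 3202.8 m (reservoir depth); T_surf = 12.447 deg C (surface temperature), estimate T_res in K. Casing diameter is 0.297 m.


T_res = T_surf + grad * d / 1000
T_res = 12.447 + 79.298 * 3202.8 / 1000
T_res = 266.4226 deg C
Convert to K: 266.4226 + 273.15 = 539.57 K
T_res = 539.57 K


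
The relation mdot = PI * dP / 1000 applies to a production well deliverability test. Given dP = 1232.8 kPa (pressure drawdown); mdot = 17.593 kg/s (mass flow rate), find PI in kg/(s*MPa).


PI = mdot * 1000 / dP
PI = 17.593 * 1000 / 1232.8
PI = 14.271 kg/(s*MPa)


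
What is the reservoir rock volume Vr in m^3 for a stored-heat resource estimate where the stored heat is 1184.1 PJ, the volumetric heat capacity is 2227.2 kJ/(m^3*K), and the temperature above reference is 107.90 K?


Vr = Q_s * 1e12 / (rhoc * dT)
Vr = 1184.1 * 1e12 / (2227.2 * 107.90)
Vr = 4.9273e+09 m^3


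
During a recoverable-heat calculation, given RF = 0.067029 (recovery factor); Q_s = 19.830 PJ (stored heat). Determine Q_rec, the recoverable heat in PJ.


Q_rec = Q_s * RF
Q_rec = 19.830 * 0.067029
Q_rec = 1.3292 PJ


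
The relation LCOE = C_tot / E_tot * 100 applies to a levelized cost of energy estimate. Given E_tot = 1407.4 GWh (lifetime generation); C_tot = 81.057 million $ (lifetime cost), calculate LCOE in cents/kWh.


LCOE = C_tot / E_tot * 100
LCOE = 81.057 / 1407.4 * 100
LCOE = 5.7593 cents/kWh


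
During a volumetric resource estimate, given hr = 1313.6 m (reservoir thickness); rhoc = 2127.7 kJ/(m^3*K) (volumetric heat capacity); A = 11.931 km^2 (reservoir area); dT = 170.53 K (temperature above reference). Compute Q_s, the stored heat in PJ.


Step 1: Vr = A*1e6*hr = 11.931*1e6*1313.6 = 1.567256e+10 m^3
Step 2: Q_s = Vr*rhoc*dT/1e12 = 1.567256e+10*2127.7*170.53/1e12 = 5686.6 PJ
Q_s = 5686.6 PJ


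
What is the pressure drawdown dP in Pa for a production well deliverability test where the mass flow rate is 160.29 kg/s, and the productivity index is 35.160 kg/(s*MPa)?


dP = mdot * 1000 / PI
dP = 160.29 * 1000 / 35.160
dP = 4558.874 kPa
Convert: 4558.874 kPa * 1000.0 = 4.5589e+06 Pa
dP = 4.5589e+06 Pa


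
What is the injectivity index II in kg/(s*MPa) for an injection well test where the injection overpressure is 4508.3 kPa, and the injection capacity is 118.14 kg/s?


II = mdot * 1000 / dP
II = 118.14 * 1000 / 4508.3
II = 26.205 kg/(s*MPa)


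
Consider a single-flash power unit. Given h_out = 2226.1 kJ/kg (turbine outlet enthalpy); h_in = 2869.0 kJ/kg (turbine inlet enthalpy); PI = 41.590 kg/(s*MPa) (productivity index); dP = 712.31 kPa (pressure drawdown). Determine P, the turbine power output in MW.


Step 1: mdot = PI * dP / 1000 = 41.59 * 712.31 / 1000 = 29.62497 kg/s
Step 2: P = mdot*(h_in - h_out)/1000 = 29.62497*(2869.0 - 2226.1)/1000 = 19.046 MW
P = 19.046 MW


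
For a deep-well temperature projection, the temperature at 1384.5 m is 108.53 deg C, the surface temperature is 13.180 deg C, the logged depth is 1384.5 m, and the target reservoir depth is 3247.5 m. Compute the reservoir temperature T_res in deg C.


Step 1: grad = (T_d1 - T_surf)/d1 * 1000 = (108.53 - 13.18)/1384.5 * 1000 = 68.86963 deg C/km
Step 2: T_res = T_surf + grad*d2/1000 = 13.18 + 68.86963*3247.5/1000 = 236.83 deg C
T_res = 236.83 deg C


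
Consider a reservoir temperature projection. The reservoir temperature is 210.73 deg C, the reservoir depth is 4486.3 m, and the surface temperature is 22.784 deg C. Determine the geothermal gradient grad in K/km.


grad = (T_res - T_surf) / d * 1000
grad = (210.73 - 22.784) / 4486.3 * 1000
grad = 41.89332 deg C/km
Convert: 41.89332 deg C/km * 1.0 = 41.893 K/km
grad = 41.893 K/km


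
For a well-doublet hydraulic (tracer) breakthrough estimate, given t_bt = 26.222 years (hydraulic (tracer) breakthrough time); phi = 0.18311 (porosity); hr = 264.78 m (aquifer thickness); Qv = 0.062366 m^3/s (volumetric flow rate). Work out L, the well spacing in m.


L = sqrt(t_bt*365.25*86400*3*Qv / (pi*hr*phi))
L = sqrt(26.222*365.25*86400*3*0.062366 / (pi*264.78*0.18311))
L = 1008.2 m


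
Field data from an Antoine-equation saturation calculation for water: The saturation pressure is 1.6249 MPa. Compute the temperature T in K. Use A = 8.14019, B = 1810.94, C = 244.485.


T = B / (A - log10(P_sat * 760 / 0.101325)) - C
T = 1810.94 / (8.14019 - log10(1.6249 * 760 / 0.101325)) - 244.485
T = 202.1901 deg C
Convert to K: 202.1901 + 273.15 = 475.34 K
T = 475.34 K


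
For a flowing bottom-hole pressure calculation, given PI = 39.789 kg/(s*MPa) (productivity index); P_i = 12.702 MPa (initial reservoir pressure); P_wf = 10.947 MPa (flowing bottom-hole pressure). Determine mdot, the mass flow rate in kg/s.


mdot = (P_i - P_wf) * PI
mdot = (12.702 - 10.947) * 39.789
mdot = 69.830 kg/s


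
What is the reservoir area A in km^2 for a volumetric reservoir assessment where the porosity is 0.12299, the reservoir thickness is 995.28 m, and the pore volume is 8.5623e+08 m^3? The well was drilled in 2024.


A = Vp / (1e6 * hr * phi)
A = 8.5623e+08 / (1e6 * 995.28 * 0.12299)
A = 6.9948 km^2


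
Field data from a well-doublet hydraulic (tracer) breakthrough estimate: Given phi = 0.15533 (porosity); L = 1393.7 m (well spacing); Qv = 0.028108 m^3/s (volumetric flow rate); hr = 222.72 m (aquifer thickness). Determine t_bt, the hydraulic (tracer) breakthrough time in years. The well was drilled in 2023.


t_bt = pi * hr * phi * L^2 / (3 * Qv) / (365.25*86400)
t_bt = pi * 222.72 * 0.15533 * 1393.7^2 / (3 * 0.028108) / (365.25*86400)
t_bt = 79.332 years


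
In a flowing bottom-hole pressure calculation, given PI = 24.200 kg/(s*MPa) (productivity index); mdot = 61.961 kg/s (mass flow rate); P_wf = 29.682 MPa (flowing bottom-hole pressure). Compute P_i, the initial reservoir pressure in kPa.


P_i = P_wf + mdot / PI
P_i = 29.682 + 61.961 / 24.200
P_i = 32.24237 MPa
Convert: 32.24237 MPa * 1000.0 = 32242 kPa
P_i = 32242 kPa


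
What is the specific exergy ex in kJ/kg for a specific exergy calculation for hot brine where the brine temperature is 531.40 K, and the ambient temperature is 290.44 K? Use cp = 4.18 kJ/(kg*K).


ex = cp * ((T_b - T_0) - T_0 * ln(T_b/T_0))
ex = 4.18 * ((531.40 - 290.44) - 290.44 * ln(531.40/290.44))
ex = 273.79 kJ/kg


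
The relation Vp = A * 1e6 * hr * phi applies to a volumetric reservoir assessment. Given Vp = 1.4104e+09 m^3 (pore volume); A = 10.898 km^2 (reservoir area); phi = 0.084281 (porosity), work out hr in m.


hr = Vp / (A * 1e6 * phi)
hr = 1.4104e+09 / (10.898 * 1e6 * 0.084281)
hr = 1535.6 m


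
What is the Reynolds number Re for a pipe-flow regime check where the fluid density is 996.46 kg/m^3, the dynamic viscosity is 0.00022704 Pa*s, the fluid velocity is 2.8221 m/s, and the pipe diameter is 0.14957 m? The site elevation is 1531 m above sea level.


Re = rho * vel * D / mu
Re = 996.46 * 2.8221 * 0.14957 / 0.00022704
Re = 1.8526e+06


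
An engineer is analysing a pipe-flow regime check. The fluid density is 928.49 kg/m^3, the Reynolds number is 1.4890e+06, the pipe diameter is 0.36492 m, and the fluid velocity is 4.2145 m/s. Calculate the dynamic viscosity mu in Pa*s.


mu = rho * vel * D / Re
mu = 928.49 * 4.2145 * 0.36492 / 1.4890e+06
mu = 0.00095902 Pa*s


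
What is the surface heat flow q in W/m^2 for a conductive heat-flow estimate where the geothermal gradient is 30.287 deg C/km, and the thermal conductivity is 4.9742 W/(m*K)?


q = k * grad / 1000
q = 4.9742 * 30.287 / 1000
q = 0.15065 W/m^2


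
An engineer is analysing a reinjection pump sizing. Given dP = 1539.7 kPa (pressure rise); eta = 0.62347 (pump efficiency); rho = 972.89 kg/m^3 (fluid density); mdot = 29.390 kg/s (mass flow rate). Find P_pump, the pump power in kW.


P_pump = mdot * dP / (rho * eta)
P_pump = 29.390 * 1539.7 / (972.89 * 0.62347)
P_pump = 74.603 kW


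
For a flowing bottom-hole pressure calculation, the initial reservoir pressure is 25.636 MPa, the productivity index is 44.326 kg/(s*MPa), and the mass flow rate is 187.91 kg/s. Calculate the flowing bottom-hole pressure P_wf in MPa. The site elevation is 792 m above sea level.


P_wf = P_i - mdot / PI
P_wf = 25.636 - 187.91 / 44.326
P_wf = 21.397 MPa


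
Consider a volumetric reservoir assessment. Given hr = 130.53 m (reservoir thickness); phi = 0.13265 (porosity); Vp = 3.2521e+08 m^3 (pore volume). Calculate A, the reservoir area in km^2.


A = Vp / (1e6 * hr * phi)
A = 3.2521e+08 / (1e6 * 130.53 * 0.13265)
A = 18.782 km^2


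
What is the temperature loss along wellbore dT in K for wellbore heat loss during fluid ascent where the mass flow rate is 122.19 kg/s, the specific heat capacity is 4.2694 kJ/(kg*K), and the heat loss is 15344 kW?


dT = Q_loss / (mdot * cp)
dT = 15344 / (122.19 * 4.2694)
dT = 29.413 K


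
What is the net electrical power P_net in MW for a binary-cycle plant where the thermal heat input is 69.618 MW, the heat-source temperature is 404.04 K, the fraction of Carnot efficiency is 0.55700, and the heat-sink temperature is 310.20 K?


Step 1: eta = (1 - Tc/Th)*f = (1 - 310.2/404.04)*0.557 = 0.1293656
Step 2: P_net = eta * Q_in = 0.1293656 * 69.618 = 9.0062 MW
P_net = 9.0062 MW


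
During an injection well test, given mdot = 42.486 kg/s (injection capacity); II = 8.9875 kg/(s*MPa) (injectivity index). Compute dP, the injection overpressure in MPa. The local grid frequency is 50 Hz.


dP = mdot * 1000 / II
dP = 42.486 * 1000 / 8.9875
dP = 4727.232 kPa
Convert: 4727.232 kPa * 0.001 = 4.7272 MPa
dP = 4.7272 MPa


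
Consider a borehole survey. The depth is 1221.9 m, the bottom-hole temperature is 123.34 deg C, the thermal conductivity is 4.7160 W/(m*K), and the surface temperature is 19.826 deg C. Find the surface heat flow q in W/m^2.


Step 1: grad = (T_d - T_surf)/d * 1000 = (123.34 - 19.826)/1221.9 * 1000 = 84.71561 deg C/km
Step 2: q = k * grad / 1000 = 4.716 * 84.71561 / 1000 = 0.39952 W/m^2
q = 0.39952 W/m^2


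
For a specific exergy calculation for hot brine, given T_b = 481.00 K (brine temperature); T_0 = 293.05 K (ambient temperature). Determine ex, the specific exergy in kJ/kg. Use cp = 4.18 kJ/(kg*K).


ex = cp * ((T_b - T_0) - T_0 * ln(T_b/T_0))
ex = 4.18 * ((481.00 - 293.05) - 293.05 * ln(481.00/293.05))
ex = 178.64 kJ/kg


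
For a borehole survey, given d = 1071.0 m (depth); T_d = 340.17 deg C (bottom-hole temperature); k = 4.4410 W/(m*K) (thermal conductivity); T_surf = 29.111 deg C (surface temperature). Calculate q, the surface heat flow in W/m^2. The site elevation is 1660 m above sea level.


Step 1: grad = (T_d - T_surf)/d * 1000 = (340.17 - 29.111)/1071.0 * 1000 = 290.4379 deg C/km
Step 2: q = k * grad / 1000 = 4.441 * 290.4379 / 1000 = 1.2898 W/m^2
q = 1.2898 W/m^2


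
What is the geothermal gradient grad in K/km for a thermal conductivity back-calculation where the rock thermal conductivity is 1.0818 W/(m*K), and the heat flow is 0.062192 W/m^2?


grad = q / k * 1000
grad = 0.062192 / 1.0818 * 1000
grad = 57.48937 deg C/km
Convert: 57.48937 deg C/km * 1.0 = 57.489 K/km
grad = 57.489 K/km


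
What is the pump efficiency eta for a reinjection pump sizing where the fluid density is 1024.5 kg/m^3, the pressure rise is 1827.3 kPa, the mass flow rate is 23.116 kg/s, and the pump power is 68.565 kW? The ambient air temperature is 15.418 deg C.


eta = mdot * dP / (rho * P_pump)
eta = 23.116 * 1827.3 / (1024.5 * 68.565)
eta = 0.60132


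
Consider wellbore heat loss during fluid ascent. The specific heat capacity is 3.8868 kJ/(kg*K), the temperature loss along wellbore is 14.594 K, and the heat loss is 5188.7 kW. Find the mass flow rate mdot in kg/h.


mdot = Q_loss / (cp * dT)
mdot = 5188.7 / (3.8868 * 14.594)
mdot = 91.47281 kg/s
Convert: 91.47281 kg/s * 3600.0 = 3.2930e+05 kg/h
mdot = 3.2930e+05 kg/h


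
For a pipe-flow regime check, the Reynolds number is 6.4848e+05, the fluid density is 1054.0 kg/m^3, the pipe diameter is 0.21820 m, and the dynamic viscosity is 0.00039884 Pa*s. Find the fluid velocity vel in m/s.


vel = Re * mu / (rho * D)
vel = 6.4848e+05 * 0.00039884 / (1054.0 * 0.21820)
vel = 1.1246 m/s


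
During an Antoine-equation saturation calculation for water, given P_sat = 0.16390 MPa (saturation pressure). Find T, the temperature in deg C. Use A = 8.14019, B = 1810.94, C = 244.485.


T = B / (A - log10(P_sat * 760 / 0.101325)) - C
T = 1810.94 / (8.14019 - log10(0.16390 * 760 / 0.101325)) - 244.485
T = 114.08 deg C


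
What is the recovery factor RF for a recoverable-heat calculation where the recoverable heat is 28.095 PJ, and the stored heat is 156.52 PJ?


RF = Q_rec / Q_s
RF = 28.095 / 156.52
RF = 0.17950


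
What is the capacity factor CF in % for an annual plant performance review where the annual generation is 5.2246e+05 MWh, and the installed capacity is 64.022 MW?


CF = E_a / (cap * 8760) * 100
CF = 5.2246e+05 / (64.022 * 8760) * 100
CF = 93.158 %


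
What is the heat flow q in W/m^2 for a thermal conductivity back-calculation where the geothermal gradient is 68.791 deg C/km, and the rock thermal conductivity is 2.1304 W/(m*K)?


q = k * grad / 1000
q = 2.1304 * 68.791 / 1000
q = 0.14655 W/m^2


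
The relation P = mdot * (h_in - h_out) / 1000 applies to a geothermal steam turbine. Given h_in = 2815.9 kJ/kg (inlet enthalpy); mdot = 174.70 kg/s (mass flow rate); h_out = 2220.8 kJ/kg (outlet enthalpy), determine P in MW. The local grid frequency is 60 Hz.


P = mdot * (h_in - h_out) / 1000
P = 174.70 * (2815.9 - 2220.8) / 1000
P = 103.96 MW


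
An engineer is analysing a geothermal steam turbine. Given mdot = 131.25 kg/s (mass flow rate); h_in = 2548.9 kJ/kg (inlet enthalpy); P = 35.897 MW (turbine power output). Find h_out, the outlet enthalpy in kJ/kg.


h_out = h_in - P * 1000 / mdot
h_out = 2548.9 - 35.897 * 1000 / 131.25
h_out = 2275.4 kJ/kg


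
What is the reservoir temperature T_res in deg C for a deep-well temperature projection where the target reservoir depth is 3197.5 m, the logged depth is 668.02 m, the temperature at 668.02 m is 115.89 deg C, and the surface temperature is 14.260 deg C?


Step 1: grad = (T_d1 - T_surf)/d1 * 1000 = (115.89 - 14.26)/668.02 * 1000 = 152.1362 deg C/km
Step 2: T_res = T_surf + grad*d2/1000 = 14.26 + 152.1362*3197.5/1000 = 500.72 deg C
T_res = 500.72 deg C
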